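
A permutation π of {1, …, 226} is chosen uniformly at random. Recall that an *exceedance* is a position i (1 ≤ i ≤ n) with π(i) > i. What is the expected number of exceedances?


Write X = Σ_{i=1}^{226} X_i, where X_i = 1_{π(i) > i}.
For each fixed i, π(i) is uniform over {1, …, 226} (marginal of a uniform permutation), so P[π(i) > i] = (n − i)/n. Summing: Σ_{i=1}^{226} (n − i)/n = (0 + 1 + … + 225)/226 = 226(226 − 1)/(2·226) = (226 − 1)/2.
Hence E[X] = Σ_{i=1}^{226} (226 − i)/226 = 225/2 ≈ 112.50000.

E[X] = 225/2 = 112.50000.


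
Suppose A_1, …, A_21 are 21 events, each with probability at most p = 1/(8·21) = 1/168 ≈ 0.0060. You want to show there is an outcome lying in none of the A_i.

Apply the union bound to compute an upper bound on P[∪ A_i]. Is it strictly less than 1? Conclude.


Union bound: P[∪_{i=1}^{21} A_i] ≤ Σ_i P[A_i] ≤ 21·p = 21·(1/168) = 1/8.
Numerically: 1/8 ≈ 0.1250.
Is 1/8 < 1? YES.
Since P[∪ A_i] ≤ 1/8 < 1, the complement has P[∩ A_i^c] ≥ 1 − 1/8 = 7/8 > 0, so some outcome avoids every A_i.

21·p = 1/8 ≈ 0.1250; existence CERTIFIED by the union bound.


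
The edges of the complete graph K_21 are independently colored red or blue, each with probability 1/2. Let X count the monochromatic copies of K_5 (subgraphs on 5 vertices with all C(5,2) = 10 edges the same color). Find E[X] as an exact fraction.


Let X = Σ_S X_S over the C(21, 5) = 20349 subsets S of size 5, where X_S = 1 if the K_5 on S is monochromatic.
For a fixed S, the K_5 on S has C(5, 2) = 10 edges. P[all 10 edges red] = (1/2)^10, and likewise for blue, so P[monochromatic] = 2·(1/2)^10 = 2^{1 − 10} = 1/512.
Summing: E[X] = C(21, 5) · 2^{1 − 10} = 20349 · 1/512 = 20349/512.
Numerically: E[X] ≈ 39.7441.

E[X] = C(21,5)·2^(1−C(5,2)) = 20349/512 ≈ 39.7441.


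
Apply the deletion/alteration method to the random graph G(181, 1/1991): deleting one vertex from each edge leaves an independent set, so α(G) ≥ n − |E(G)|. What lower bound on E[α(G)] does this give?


E[|E(G)|] = C(181, 2)·p = 16290 · (1/1991) = 90/11.
E[α(G)] ≥ n − E[|E(G)|] = 181 − 90/11 = 1901/11.
Numerically: ≈ 172.8182.
(This is only a lower bound; the true E[α(G)] may be larger.)

E[α(G)] ≥ 1901/11 ≈ 172.8182.


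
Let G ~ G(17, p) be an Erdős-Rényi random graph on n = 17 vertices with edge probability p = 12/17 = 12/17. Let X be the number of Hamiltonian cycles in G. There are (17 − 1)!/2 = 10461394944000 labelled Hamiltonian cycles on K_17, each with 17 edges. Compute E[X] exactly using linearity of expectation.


K_17 has (17 − 1)!/2 = 10461394944000 labelled Hamiltonian cycles.
For each such Hamiltonian cycle H, let X_H = 1 if all 17 edges of H are present in G. Then P[X_H = 1] = p^{17} = (12/17)^{17} = 2218611106740436992/827240261886336764177.
By linearity: E[X] = Σ_H E[X_H] = 10461394944000 · p^{17} = 10461394944000 · 2218611106740436992/827240261886336764177 = 23209767014756651868459368448000/827240261886336764177.
Numerically: E[X] ≈ 2.806e+10.

E[X] = 10461394944000 · (12/17)^{17} = 23209767014756651868459368448000/827240261886336764177 ≈ 2.806e+10.


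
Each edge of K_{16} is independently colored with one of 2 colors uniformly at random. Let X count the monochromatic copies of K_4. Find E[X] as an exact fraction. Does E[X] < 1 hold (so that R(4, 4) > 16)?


E[X] = C(16, 4) · 2^{1 − 6} = 1820 · 2^{−5} = 1820/32.
As a reduced fraction: E[X] = 455/8 ≈ 56.8750.
Is E[X] < 1? NO.
Since E[X] ≥ 1, the first-moment bound is inconclusive at n = 16; it does NOT by itself certify R(4, 4) > 16.

E[X] = 455/8 ≈ 56.8750; E[X] ≥ 1; first-moment method inconclusive here.


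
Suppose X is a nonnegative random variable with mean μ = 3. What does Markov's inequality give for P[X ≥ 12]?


μ = E[X] = 3, a = 12.
Markov: P[X ≥ 12] ≤ μ/a = (3)/12 = 1/4.
Numerically: ≈ 0.25000.
(Since a = 12 > μ = 3.00000, the bound 1/4 is < 1 and informative.)

P[X ≥ 12] ≤ 1/4 ≈ 0.25000.


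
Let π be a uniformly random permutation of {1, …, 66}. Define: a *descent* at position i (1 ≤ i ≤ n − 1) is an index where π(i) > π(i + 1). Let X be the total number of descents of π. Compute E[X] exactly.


Write X = Σ X_I over i = 1, …, 65, with X_I the indicator of one descent.
There are 65 indicators.
For each fixed i, the pair (π(i), π(i+1)) is a uniformly random ordered pair of distinct values from {1, …, 66}; by symmetry P[π(i) > π(i+1)] = 1/2.
By linearity: E[X] = 65 · (1/2) = (66 − 1) · (1/2) = 65/2 ≈ 32.500.

E[X] = 65/2 = 32.500.


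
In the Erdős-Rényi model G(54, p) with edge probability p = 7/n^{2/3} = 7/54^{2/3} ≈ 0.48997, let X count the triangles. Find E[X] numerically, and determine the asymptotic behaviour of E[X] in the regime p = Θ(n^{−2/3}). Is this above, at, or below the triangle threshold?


Number of potential triangles: C(54, 3) = 24804.
Each occurs with probability p³ ≈ (0.48997)³ ≈ 1.1762689e-01.
By linearity: E[X] = C(54, 3)·p³ ≈ 24804 · 1.1762689e-01 ≈ 2917.61728.
Since α = 2/3 < 1, p = c/n^{2/3} ≫ 1/n is above the triangle threshold p ~ 1/n. Asymptotically E[X] ~ (c³/6)·n^{3(1−α)} = (7³/6)·n^{1} → ∞; triangles are abundant w.h.p.

E[X] ≈ 2917.61728; in regime p = Θ(1/n^{2/3}) E[X] diverges (above the triangle threshold p ~ 1/n).


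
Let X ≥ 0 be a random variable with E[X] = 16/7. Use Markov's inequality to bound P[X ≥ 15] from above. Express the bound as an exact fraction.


μ = E[X] = 16/7, a = 15.
Markov: P[X ≥ 15] ≤ μ/a = (16/7)/15 = 16/105.
Numerically: ≈ 0.152381.
(Since a = 15 > μ = 2.285714, the bound 16/105 is < 1 and informative.)

P[X ≥ 15] ≤ 16/105 ≈ 0.152381.


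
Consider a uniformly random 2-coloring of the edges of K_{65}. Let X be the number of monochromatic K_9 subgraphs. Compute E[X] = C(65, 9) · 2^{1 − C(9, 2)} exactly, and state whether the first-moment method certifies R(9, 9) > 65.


E[X] = C(65, 9) · 2^{1 − 36} = 31966749880 · 2^{−35} = 31966749880/34359738368.
As a reduced fraction: E[X] = 3995843735/4294967296 ≈ 0.930355.
Is E[X] < 1? YES.
Since E[X] < 1, there exists a 2-coloring of K_{65} with no monochromatic K_9; hence R(9, 9) > 65.

E[X] = 3995843735/4294967296 ≈ 0.930355; E[X] < 1, so R(9, 9) > 65.


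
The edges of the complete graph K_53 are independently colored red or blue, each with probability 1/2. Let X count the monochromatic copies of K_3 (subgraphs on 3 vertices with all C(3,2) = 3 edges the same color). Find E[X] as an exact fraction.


Let X = Σ_S X_S over the C(53, 3) = 23426 subsets S of size 3, where X_S = 1 if the K_3 on S is monochromatic.
For a fixed S, the K_3 on S has C(3, 2) = 3 edges. P[all 3 edges red] = (1/2)^3, and likewise for blue, so P[monochromatic] = 2·(1/2)^3 = 2^{1 − 3} = 1/4.
By linearity of expectation: E[X] = C(53, 3) · 2^{1 − 3} = 23426 · 1/4 = 11713/2.
Numerically: E[X] ≈ 5856.5000.

E[X] = C(53,3)·2^(1−C(3,2)) = 11713/2 ≈ 5856.5000.


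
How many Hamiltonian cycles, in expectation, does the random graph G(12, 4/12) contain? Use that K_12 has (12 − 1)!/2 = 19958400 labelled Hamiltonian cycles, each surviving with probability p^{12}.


K_12 has (12 − 1)!/2 = 19958400 labelled Hamiltonian cycles.
For each such Hamiltonian cycle H, let X_H = 1 if all 12 edges of H are present in G. Then P[X_H = 1] = p^{12} = (1/3)^{12} = 1/531441.
By linearity: E[X] = Σ_H E[X_H] = 19958400 · p^{12} = 19958400 · 1/531441 = 246400/6561.
Numerically: E[X] ≈ 37.6.

E[X] = 19958400 · (1/3)^{12} = 246400/6561 ≈ 37.6.


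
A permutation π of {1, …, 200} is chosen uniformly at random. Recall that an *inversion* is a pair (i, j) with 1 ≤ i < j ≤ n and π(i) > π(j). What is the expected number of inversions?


Write X = Σ X_I over the C(200, 2) = 19900 pairs i < j, with X_I the indicator of one inversion.
There are 19900 indicators.
For each fixed pair i < j, the values π(i) and π(j) are two distinct elements of {1, …, 200} in uniformly random order; by symmetry P[π(i) > π(j)] = 1/2.
By linearity: E[X] = 19900 · (1/2) = C(200, 2) · (1/2) = 19900/2 = 9950 ≈ 9950.000.

E[X] = 9950 = 9950.000.


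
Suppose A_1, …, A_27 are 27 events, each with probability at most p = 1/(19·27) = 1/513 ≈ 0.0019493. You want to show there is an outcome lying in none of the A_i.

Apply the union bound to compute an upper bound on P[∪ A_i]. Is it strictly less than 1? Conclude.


Union bound: P[∪_{i=1}^{27} A_i] ≤ Σ_i P[A_i] ≤ 27·p = 27·(1/513) = 1/19.
Numerically: 1/19 ≈ 0.0526316.
Is 1/19 < 1? YES.
Since P[∪ A_i] ≤ 1/19 < 1, the complement has P[∩ A_i^c] ≥ 1 − 1/19 = 18/19 > 0, so some outcome avoids every A_i.

27·p = 1/19 ≈ 0.0526316; existence CERTIFIED by the union bound.


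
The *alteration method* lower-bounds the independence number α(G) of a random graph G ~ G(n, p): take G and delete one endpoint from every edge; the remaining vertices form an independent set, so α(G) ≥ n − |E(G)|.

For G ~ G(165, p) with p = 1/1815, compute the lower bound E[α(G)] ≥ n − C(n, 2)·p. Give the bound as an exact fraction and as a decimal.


E[|E(G)|] = C(165, 2)·p = 13530 · (1/1815) = 82/11.
E[α(G)] ≥ n − E[|E(G)|] = 165 − 82/11 = 1733/11.
Numerically: ≈ 157.545.
(This is only a lower bound; the true E[α(G)] may be larger.)

E[α(G)] ≥ 1733/11 ≈ 157.545.


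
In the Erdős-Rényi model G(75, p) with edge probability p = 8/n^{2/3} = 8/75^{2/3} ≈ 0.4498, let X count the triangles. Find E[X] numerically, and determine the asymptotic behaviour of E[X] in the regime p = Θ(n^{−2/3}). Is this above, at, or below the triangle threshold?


Number of potential triangles: C(75, 3) = 67525.
Each occurs with probability p³ ≈ (0.4498)³ ≈ 9.102222e-02.
By linearity: E[X] = C(75, 3)·p³ ≈ 67525 · 9.102222e-02 ≈ 6146.2756.
Since α = 2/3 < 1, p = c/n^{2/3} ≫ 1/n is above the triangle threshold p ~ 1/n. Asymptotically E[X] ~ (c³/6)·n^{3(1−α)} = (8³/6)·n^{1} → ∞; triangles are abundant w.h.p.

E[X] ≈ 6146.2756; in regime p = Θ(1/n^{2/3}) E[X] diverges (above the triangle threshold p ~ 1/n).


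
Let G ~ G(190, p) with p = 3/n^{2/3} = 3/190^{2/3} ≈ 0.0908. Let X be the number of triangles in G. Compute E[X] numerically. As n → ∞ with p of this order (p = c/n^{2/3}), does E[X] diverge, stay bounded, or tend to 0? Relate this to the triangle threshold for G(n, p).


Number of potential triangles: C(190, 3) = 1125180.
Each occurs with probability p³ ≈ (0.0908)³ ≈ 7.47922e-04.
By linearity: E[X] = C(190, 3)·p³ ≈ 1125180 · 7.47922e-04 ≈ 841.547.
Since α = 2/3 < 1, p = c/n^{2/3} ≫ 1/n is above the triangle threshold p ~ 1/n. Asymptotically E[X] ~ (c³/6)·n^{3(1−α)} = (3³/6)·n^{1} → ∞; triangles are abundant w.h.p.

E[X] ≈ 841.547; in regime p = Θ(1/n^{2/3}) E[X] diverges (above the triangle threshold p ~ 1/n).


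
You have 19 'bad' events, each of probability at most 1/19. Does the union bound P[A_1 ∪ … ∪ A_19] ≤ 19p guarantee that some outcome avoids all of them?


Union bound: P[∪_{i=1}^{19} A_i] ≤ Σ_i P[A_i] ≤ 19·p = 19·(1/19) = 1.
Numerically: 1 ≈ 1.000.
Is 1 < 1? NO.
Since the bound 1 is ≥ 1, the union bound is uninformative here; it does NOT by itself certify existence.

19·p = 1 ≈ 1.000; existence NOT certified by the union bound.


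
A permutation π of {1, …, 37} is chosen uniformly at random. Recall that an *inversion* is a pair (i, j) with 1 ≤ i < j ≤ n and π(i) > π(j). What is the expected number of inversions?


Write X = Σ X_I over the C(37, 2) = 666 pairs i < j, with X_I the indicator of one inversion.
There are 666 indicators.
For each fixed pair i < j, the values π(i) and π(j) are two distinct elements of {1, …, 37} in uniformly random order; by symmetry P[π(i) > π(j)] = 1/2.
By linearity: E[X] = 666 · (1/2) = C(37, 2) · (1/2) = 666/2 = 333 ≈ 333.000000.

E[X] = 333 = 333.000000.


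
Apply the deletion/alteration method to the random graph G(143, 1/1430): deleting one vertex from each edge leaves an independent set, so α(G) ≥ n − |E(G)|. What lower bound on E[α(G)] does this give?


E[|E(G)|] = C(143, 2)·p = 10153 · (1/1430) = 71/10.
E[α(G)] ≥ n − E[|E(G)|] = 143 − 71/10 = 1359/10.
Numerically: ≈ 135.900000.
(This is only a lower bound; the true E[α(G)] may be larger.)

E[α(G)] ≥ 1359/10 ≈ 135.900000.


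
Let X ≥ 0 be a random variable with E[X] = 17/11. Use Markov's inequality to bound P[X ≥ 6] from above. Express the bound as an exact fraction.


μ = E[X] = 17/11, a = 6.
Markov: P[X ≥ 6] ≤ μ/a = (17/11)/6 = 17/66.
Numerically: ≈ 0.25758.
(Since a = 6 > μ = 1.54545, the bound 17/66 is < 1 and informative.)

P[X ≥ 6] ≤ 17/66 ≈ 0.25758.


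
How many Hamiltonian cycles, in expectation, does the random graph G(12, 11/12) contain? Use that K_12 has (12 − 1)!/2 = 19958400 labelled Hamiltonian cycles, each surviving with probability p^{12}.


K_12 has (12 − 1)!/2 = 19958400 labelled Hamiltonian cycles.
For each such Hamiltonian cycle H, let X_H = 1 if all 12 edges of H are present in G. Then P[X_H = 1] = p^{12} = (11/12)^{12} = 3138428376721/8916100448256.
Summing the indicators: E[X] = Σ_H E[X_H] = 19958400 · p^{12} = 19958400 · 3138428376721/8916100448256 = 6041474625187925/859963392.
Numerically: E[X] ≈ 7.025e+06.

E[X] = 19958400 · (11/12)^{12} = 6041474625187925/859963392 ≈ 7.025e+06.


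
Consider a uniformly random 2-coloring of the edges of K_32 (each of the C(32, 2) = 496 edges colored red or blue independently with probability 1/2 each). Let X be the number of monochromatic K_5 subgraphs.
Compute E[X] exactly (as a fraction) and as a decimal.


Let X = Σ_S X_S over the C(32, 5) = 201376 subsets S of size 5, where X_S = 1 if the K_5 on S is monochromatic.
For a fixed S, the K_5 on S has C(5, 2) = 10 edges. P[all 10 edges red] = (1/2)^10, and likewise for blue, so P[monochromatic] = 2·(1/2)^10 = 2^{1 − 10} = 1/512.
By linearity: E[X] = C(32, 5) · 2^{1 − 10} = 201376 · 1/512 = 6293/16.
Numerically: E[X] ≈ 393.312500.

E[X] = C(32,5)·2^(1−C(5,2)) = 6293/16 ≈ 393.312500.


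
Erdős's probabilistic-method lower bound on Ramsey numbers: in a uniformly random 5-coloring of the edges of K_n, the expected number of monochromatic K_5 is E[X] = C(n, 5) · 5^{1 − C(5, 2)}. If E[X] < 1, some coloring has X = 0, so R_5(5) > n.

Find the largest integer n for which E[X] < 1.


We need C(n, 5) · 5^{1 − 10} < 1, i.e. C(n, 5) < 5^{10 − 1} = 1953125.
Check values of n near the boundary:
  n = 45: C(45, 5) = 1221759; 1221759 < 1953125? YES
  n = 46: C(46, 5) = 1370754; 1370754 < 1953125? YES
  n = 47: C(47, 5) = 1533939; 1533939 < 1953125? YES
  n = 48: C(48, 5) = 1712304; 1712304 < 1953125? YES
  n = 49: C(49, 5) = 1906884; 1906884 < 1953125? YES
  n = 50: C(50, 5) = 2118760; 2118760 < 1953125? NO
  n = 51: C(51, 5) = 2349060; 2349060 < 1953125? NO
  n = 52: C(52, 5) = 2598960; 2598960 < 1953125? NO
The largest n with C(n, 5) < 1953125 is n = 49 (where E[X] = 1906884/1953125 ≈ 0.9763246). Hence R_5(5) > 49, i.e. R_5(5) ≥ 50.

Largest n = 49; hence R_5(5) > 49.


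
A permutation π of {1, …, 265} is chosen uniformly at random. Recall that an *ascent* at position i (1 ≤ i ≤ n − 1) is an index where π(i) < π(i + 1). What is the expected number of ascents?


Write X = Σ X_I over i = 1, …, 264, with X_I the indicator of one ascent.
There are 264 indicators.
For each fixed i, the pair (π(i), π(i+1)) is a uniformly random ordered pair of distinct values from {1, …, 265}; by symmetry P[π(i) < π(i+1)] = 1/2.
By linearity: E[X] = 264 · (1/2) = (265 − 1) · (1/2) = 132 ≈ 132.000.

E[X] = 132 = 132.000.


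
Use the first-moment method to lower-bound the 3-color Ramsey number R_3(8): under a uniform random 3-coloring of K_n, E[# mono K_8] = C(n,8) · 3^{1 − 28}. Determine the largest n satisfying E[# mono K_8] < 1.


We need C(n, 8) · 3^{1 − 28} < 1, i.e. C(n, 8) < 3^{28 − 1} = 7625597484987.
Check values of n near the boundary:
  n = 154: C(154, 8) = 6521818990995; 6521818990995 < 7625597484987? YES
  n = 155: C(155, 8) = 6876747915675; 6876747915675 < 7625597484987? YES
  n = 156: C(156, 8) = 7248464019225; 7248464019225 < 7625597484987? YES
  n = 157: C(157, 8) = 7637643295425; 7637643295425 < 7625597484987? NO
  n = 158: C(158, 8) = 8044984271181; 8044984271181 < 7625597484987? NO
  n = 159: C(159, 8) = 8471208603429; 8471208603429 < 7625597484987? NO
The largest n with C(n, 8) < 7625597484987 is n = 156 (where E[X] = 805384891025/847288609443 ≈ 0.9505). Hence R_3(8) > 156, i.e. R_3(8) ≥ 157.

Largest n = 156; hence R_3(8) > 156.


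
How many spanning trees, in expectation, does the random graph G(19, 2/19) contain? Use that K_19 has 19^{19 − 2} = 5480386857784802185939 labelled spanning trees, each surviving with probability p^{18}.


K_19 has 19^{19 − 2} = 5480386857784802185939 labelled spanning trees.
For each such spanning tree H, let X_H = 1 if all 18 edges of H are present in G. Then P[X_H = 1] = p^{18} = (2/19)^{18} = 262144/104127350297911241532841.
By linearity of expectation: E[X] = Σ_H E[X_H] = 5480386857784802185939 · p^{18} = 5480386857784802185939 · 262144/104127350297911241532841 = 262144/19.
Numerically: E[X] ≈ 1.38e+04.

E[X] = 5480386857784802185939 · (2/19)^{18} = 262144/19 ≈ 1.38e+04.


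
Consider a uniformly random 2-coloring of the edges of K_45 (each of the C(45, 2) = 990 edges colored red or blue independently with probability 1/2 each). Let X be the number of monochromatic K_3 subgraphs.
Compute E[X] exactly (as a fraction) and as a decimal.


Let X = Σ_S X_S over the C(45, 3) = 14190 subsets S of size 3, where X_S = 1 if the K_3 on S is monochromatic.
For a fixed S, the K_3 on S has C(3, 2) = 3 edges. P[all 3 edges red] = (1/2)^3, and likewise for blue, so P[monochromatic] = 2·(1/2)^3 = 2^{1 − 3} = 1/4.
Summing: E[X] = C(45, 3) · 2^{1 − 3} = 14190 · 1/4 = 7095/2.
Numerically: E[X] ≈ 3547.5000.

E[X] = C(45,3)·2^(1−C(3,2)) = 7095/2 ≈ 3547.5000.


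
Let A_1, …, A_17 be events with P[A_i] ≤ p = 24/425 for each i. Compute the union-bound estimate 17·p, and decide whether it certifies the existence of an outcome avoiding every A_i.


Union bound: P[∪_{i=1}^{17} A_i] ≤ Σ_i P[A_i] ≤ 17·p = 17·(24/425) = 24/25.
Numerically: 24/25 ≈ 0.960000.
Is 24/25 < 1? YES.
Since P[∪ A_i] ≤ 24/25 < 1, the complement has P[∩ A_i^c] ≥ 1 − 24/25 = 1/25 > 0, so some outcome avoids every A_i.

17·p = 24/25 ≈ 0.960000; existence CERTIFIED by the union bound.


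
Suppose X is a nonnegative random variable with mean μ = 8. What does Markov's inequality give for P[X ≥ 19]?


μ = E[X] = 8, a = 19.
Markov: P[X ≥ 19] ≤ μ/a = (8)/19 = 8/19.
Numerically: ≈ 0.421053.
(Since a = 19 > μ = 8.000000, the bound 8/19 is < 1 and informative.)

P[X ≥ 19] ≤ 8/19 ≈ 0.421053.


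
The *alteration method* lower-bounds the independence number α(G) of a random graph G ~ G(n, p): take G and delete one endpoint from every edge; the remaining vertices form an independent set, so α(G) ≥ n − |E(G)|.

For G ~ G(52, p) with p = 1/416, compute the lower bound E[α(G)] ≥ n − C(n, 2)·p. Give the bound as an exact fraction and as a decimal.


E[|E(G)|] = C(52, 2)·p = 1326 · (1/416) = 51/16.
E[α(G)] ≥ n − E[|E(G)|] = 52 − 51/16 = 781/16.
Numerically: ≈ 48.8125.
(This is only a lower bound; the true E[α(G)] may be larger.)

E[α(G)] ≥ 781/16 ≈ 48.8125.


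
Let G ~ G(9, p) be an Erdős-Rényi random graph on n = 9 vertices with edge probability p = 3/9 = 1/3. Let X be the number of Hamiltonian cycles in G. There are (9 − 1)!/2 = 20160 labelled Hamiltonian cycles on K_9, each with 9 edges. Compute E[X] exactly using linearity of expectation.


K_9 has (9 − 1)!/2 = 20160 labelled Hamiltonian cycles.
For each such Hamiltonian cycle H, let X_H = 1 if all 9 edges of H are present in G. Then P[X_H = 1] = p^{9} = (1/3)^{9} = 1/19683.
By linearity: E[X] = Σ_H E[X_H] = 20160 · p^{9} = 20160 · 1/19683 = 2240/2187.
Numerically: E[X] ≈ 1.024.

E[X] = 20160 · (1/3)^{9} = 2240/2187 ≈ 1.024.


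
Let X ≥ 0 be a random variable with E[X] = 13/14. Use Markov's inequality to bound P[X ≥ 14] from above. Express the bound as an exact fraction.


μ = E[X] = 13/14, a = 14.
Markov: P[X ≥ 14] ≤ μ/a = (13/14)/14 = 13/196.
Numerically: ≈ 0.06633.
(Since a = 14 > μ = 0.92857, the bound 13/196 is < 1 and informative.)

P[X ≥ 14] ≤ 13/196 ≈ 0.06633.


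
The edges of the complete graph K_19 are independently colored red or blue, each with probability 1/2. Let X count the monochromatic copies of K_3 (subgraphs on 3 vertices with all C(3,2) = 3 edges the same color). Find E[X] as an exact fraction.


Let X = Σ_S X_S over the C(19, 3) = 969 subsets S of size 3, where X_S = 1 if the K_3 on S is monochromatic.
For a fixed S, the K_3 on S has C(3, 2) = 3 edges. P[all 3 edges red] = (1/2)^3, and likewise for blue, so P[monochromatic] = 2·(1/2)^3 = 2^{1 − 3} = 1/4.
Summing: E[X] = C(19, 3) · 2^{1 − 3} = 969 · 1/4 = 969/4.
Numerically: E[X] ≈ 242.250000.

E[X] = C(19,3)·2^(1−C(3,2)) = 969/4 ≈ 242.250000.


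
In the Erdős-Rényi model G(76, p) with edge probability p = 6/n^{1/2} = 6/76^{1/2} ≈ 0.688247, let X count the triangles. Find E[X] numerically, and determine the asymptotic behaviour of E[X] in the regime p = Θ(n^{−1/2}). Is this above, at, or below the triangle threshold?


Number of potential triangles: C(76, 3) = 70300.
Each occurs with probability p³ ≈ (0.688247)³ ≈ 3.26011832e-01.
By linearity: E[X] = C(76, 3)·p³ ≈ 70300 · 3.26011832e-01 ≈ 22918.631814.
Since α = 1/2 < 1, p = c/n^{1/2} ≫ 1/n is above the triangle threshold p ~ 1/n. Asymptotically E[X] ~ (c³/6)·n^{3(1−α)} = (6³/6)·n^{1.5} → ∞; triangles are abundant w.h.p.

E[X] ≈ 22918.631814; in regime p = Θ(1/n^{1/2}) E[X] diverges (above the triangle threshold p ~ 1/n).


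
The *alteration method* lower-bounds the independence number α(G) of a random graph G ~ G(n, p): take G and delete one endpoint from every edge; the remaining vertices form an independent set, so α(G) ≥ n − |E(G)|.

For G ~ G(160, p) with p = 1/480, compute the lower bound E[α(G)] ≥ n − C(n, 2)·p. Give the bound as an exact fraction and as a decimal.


E[|E(G)|] = C(160, 2)·p = 12720 · (1/480) = 53/2.
E[α(G)] ≥ n − E[|E(G)|] = 160 − 53/2 = 267/2.
Numerically: ≈ 133.500000.
(This is only a lower bound; the true E[α(G)] may be larger.)

E[α(G)] ≥ 267/2 ≈ 133.500000.


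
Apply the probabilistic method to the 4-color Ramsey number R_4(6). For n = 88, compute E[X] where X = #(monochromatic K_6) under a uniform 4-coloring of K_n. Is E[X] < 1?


E[X] = C(88, 6) · 4^{1 − 15} = 541931236 · 4^{−14} = 541931236/268435456.
As a reduced fraction: E[X] = 135482809/67108864 ≈ 2.018851.
Is E[X] < 1? NO.
Since E[X] ≥ 1, the first-moment bound is inconclusive at n = 88; it does NOT by itself certify R_4(6) > 88.

E[X] = 135482809/67108864 ≈ 2.018851; E[X] ≥ 1; first-moment method inconclusive here.


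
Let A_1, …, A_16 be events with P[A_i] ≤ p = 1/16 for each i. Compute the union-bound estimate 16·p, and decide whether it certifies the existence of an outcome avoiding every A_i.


Union bound: P[∪_{i=1}^{16} A_i] ≤ Σ_i P[A_i] ≤ 16·p = 16·(1/16) = 1.
Numerically: 1 ≈ 1.00000.
Is 1 < 1? NO.
Since the bound 1 is ≥ 1, the union bound is uninformative here; it does NOT by itself certify existence.

16·p = 1 ≈ 1.00000; existence NOT certified by the union bound.


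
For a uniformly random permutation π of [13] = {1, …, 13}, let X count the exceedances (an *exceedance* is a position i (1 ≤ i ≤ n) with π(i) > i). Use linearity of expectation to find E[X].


Write X = Σ_{i=1}^{13} X_i, where X_i = 1_{π(i) > i}.
For each fixed i, π(i) is uniform over {1, …, 13} (marginal of a uniform permutation), so P[π(i) > i] = (n − i)/n. Summing: Σ_{i=1}^{13} (n − i)/n = (0 + 1 + … + 12)/13 = 13(13 − 1)/(2·13) = (13 − 1)/2.
Hence E[X] = Σ_{i=1}^{13} (13 − i)/13 = 6 ≈ 6.00000.

E[X] = 6 = 6.00000.


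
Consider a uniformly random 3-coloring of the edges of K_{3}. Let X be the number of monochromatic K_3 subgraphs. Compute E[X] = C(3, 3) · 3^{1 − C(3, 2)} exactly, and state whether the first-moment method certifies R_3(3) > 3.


E[X] = C(3, 3) · 3^{1 − 3} = 1 · 3^{−2} = 1/9.
As a reduced fraction: E[X] = 1/9 ≈ 0.111.
Is E[X] < 1? YES.
Since E[X] < 1, there exists a 3-coloring of K_{3} with no monochromatic K_3; hence R_3(3) > 3.

E[X] = 1/9 ≈ 0.111; E[X] < 1, so R_3(3) > 3.


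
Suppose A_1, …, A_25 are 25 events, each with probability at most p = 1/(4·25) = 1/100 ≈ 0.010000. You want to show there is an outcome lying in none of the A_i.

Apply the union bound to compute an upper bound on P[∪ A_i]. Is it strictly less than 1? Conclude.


Union bound: P[∪_{i=1}^{25} A_i] ≤ Σ_i P[A_i] ≤ 25·p = 25·(1/100) = 1/4.
Numerically: 1/4 ≈ 0.250000.
Is 1/4 < 1? YES.
Since P[∪ A_i] ≤ 1/4 < 1, the complement has P[∩ A_i^c] ≥ 1 − 1/4 = 3/4 > 0, so some outcome avoids every A_i.

25·p = 1/4 ≈ 0.250000; existence CERTIFIED by the union bound.


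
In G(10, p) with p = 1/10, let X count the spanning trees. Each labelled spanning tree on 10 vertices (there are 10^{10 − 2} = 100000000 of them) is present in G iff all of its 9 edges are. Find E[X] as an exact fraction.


K_10 has 10^{10 − 2} = 100000000 labelled spanning trees.
For each such spanning tree H, let X_H = 1 if all 9 edges of H are present in G. Then P[X_H = 1] = p^{9} = (1/10)^{9} = 1/1000000000.
By linearity of expectation: E[X] = Σ_H E[X_H] = 100000000 · p^{9} = 100000000 · 1/1000000000 = 1/10.
Numerically: E[X] ≈ 0.1.

E[X] = 100000000 · (1/10)^{9} = 1/10 ≈ 0.1.


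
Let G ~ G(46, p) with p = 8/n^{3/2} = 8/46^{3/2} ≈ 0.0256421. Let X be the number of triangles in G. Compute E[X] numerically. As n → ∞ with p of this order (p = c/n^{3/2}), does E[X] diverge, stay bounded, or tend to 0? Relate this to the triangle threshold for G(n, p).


Number of potential triangles: C(46, 3) = 15180.
Each occurs with probability p³ ≈ (0.0256421)³ ≈ 1.68600834e-05.
By linearity: E[X] = C(46, 3)·p³ ≈ 15180 · 1.68600834e-05 ≈ 0.255936.
Since α = 3/2 > 1, p = c/n^{3/2} = o(1/n) is below the triangle threshold p ~ 1/n. Asymptotically E[X] ~ (c³/6)·n^{3(1−α)} = (8³/6)·n^{-1.5} → 0, so by Markov's inequality G has no triangles w.h.p.

E[X] ≈ 0.255936; in regime p = Θ(1/n^{3/2}) E[X] tends to 0 (below the triangle threshold p ~ 1/n).


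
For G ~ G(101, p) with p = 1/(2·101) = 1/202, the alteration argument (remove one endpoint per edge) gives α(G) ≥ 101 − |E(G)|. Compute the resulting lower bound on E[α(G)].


E[|E(G)|] = C(101, 2)·p = 5050 · (1/202) = 25.
E[α(G)] ≥ n − E[|E(G)|] = 101 − 25 = 76.
Numerically: ≈ 76.00000.
(This is only a lower bound; the true E[α(G)] may be larger.)

E[α(G)] ≥ 76 ≈ 76.00000.


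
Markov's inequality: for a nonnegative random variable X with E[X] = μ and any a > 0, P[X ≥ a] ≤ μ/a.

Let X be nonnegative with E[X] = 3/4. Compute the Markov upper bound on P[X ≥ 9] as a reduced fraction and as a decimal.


μ = E[X] = 3/4, a = 9.
Markov: P[X ≥ 9] ≤ μ/a = (3/4)/9 = 1/12.
Numerically: ≈ 0.083.
(Since a = 9 > μ = 0.750, the bound 1/12 is < 1 and informative.)

P[X ≥ 9] ≤ 1/12 ≈ 0.083.


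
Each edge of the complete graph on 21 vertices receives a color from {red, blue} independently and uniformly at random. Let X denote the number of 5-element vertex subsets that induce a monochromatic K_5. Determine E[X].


Let X = Σ_S X_S over the C(21, 5) = 20349 subsets S of size 5, where X_S = 1 if the K_5 on S is monochromatic.
For a fixed S, the K_5 on S has C(5, 2) = 10 edges. P[all 10 edges red] = (1/2)^10, and likewise for blue, so P[monochromatic] = 2·(1/2)^10 = 2^{1 − 10} = 1/512.
By linearity of expectation: E[X] = C(21, 5) · 2^{1 − 10} = 20349 · 1/512 = 20349/512.
Numerically: E[X] ≈ 39.744.

E[X] = C(21,5)·2^(1−C(5,2)) = 20349/512 ≈ 39.744.


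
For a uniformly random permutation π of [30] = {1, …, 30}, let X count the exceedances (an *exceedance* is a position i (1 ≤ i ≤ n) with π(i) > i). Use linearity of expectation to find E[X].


Write X = Σ_{i=1}^{30} X_i, where X_i = 1_{π(i) > i}.
For each fixed i, π(i) is uniform over {1, …, 30} (marginal of a uniform permutation), so P[π(i) > i] = (n − i)/n. Summing: Σ_{i=1}^{30} (n − i)/n = (0 + 1 + … + 29)/30 = 30(30 − 1)/(2·30) = (30 − 1)/2.
Hence E[X] = Σ_{i=1}^{30} (30 − i)/30 = 29/2 ≈ 14.500000.

E[X] = 29/2 = 14.500000.


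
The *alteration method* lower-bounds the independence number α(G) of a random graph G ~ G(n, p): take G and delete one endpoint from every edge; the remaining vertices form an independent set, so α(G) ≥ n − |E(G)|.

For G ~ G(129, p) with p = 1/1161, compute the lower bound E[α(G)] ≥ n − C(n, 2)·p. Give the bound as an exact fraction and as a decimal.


E[|E(G)|] = C(129, 2)·p = 8256 · (1/1161) = 64/9.
E[α(G)] ≥ n − E[|E(G)|] = 129 − 64/9 = 1097/9.
Numerically: ≈ 121.889.
(This is only a lower bound; the true E[α(G)] may be larger.)

E[α(G)] ≥ 1097/9 ≈ 121.889.


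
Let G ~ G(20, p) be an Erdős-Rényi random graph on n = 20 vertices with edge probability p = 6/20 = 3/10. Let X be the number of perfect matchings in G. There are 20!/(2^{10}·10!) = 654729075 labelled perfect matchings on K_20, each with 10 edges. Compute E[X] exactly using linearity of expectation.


K_20 has 20!/(2^{10}·10!) = 654729075 labelled perfect matchings.
For each such perfect matching H, let X_H = 1 if all 10 edges of H are present in G. Then P[X_H = 1] = p^{10} = (3/10)^{10} = 59049/10000000000.
By linearity: E[X] = Σ_H E[X_H] = 654729075 · p^{10} = 654729075 · 59049/10000000000 = 1546443885987/400000000.
Numerically: E[X] ≈ 3.87e+03.

E[X] = 654729075 · (3/10)^{10} = 1546443885987/400000000 ≈ 3.87e+03.


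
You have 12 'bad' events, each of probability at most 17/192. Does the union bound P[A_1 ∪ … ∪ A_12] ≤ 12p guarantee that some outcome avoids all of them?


Union bound: P[∪_{i=1}^{12} A_i] ≤ Σ_i P[A_i] ≤ 12·p = 12·(17/192) = 17/16.
Numerically: 17/16 ≈ 1.06250.
Is 17/16 < 1? NO.
Since the bound 17/16 is ≥ 1, the union bound is uninformative here; it does NOT by itself certify existence.

12·p = 17/16 ≈ 1.06250; existence NOT certified by the union bound.


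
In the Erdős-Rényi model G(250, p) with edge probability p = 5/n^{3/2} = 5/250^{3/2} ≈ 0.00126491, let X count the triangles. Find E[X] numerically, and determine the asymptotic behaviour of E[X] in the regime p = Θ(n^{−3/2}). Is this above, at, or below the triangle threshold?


Number of potential triangles: C(250, 3) = 2573000.
Each occurs with probability p³ ≈ (0.00126491)³ ≈ 2.02385770e-09.
By linearity: E[X] = C(250, 3)·p³ ≈ 2573000 · 2.02385770e-09 ≈ 0.005207.
Since α = 3/2 > 1, p = c/n^{3/2} = o(1/n) is below the triangle threshold p ~ 1/n. Asymptotically E[X] ~ (c³/6)·n^{3(1−α)} = (5³/6)·n^{-1.5} → 0, so by Markov's inequality G has no triangles w.h.p.

E[X] ≈ 0.005207; in regime p = Θ(1/n^{3/2}) E[X] tends to 0 (below the triangle threshold p ~ 1/n).


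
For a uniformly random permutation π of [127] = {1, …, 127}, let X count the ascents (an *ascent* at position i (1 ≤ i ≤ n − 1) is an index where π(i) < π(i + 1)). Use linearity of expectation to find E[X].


Write X = Σ X_I over i = 1, …, 126, with X_I the indicator of one ascent.
There are 126 indicators.
For each fixed i, the pair (π(i), π(i+1)) is a uniformly random ordered pair of distinct values from {1, …, 127}; by symmetry P[π(i) < π(i+1)] = 1/2.
By linearity: E[X] = 126 · (1/2) = (127 − 1) · (1/2) = 63 ≈ 63.000000.

E[X] = 63 = 63.000000.


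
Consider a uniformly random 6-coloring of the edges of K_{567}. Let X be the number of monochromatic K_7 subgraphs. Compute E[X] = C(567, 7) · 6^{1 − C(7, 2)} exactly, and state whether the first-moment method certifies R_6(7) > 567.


E[X] = C(567, 7) · 6^{1 − 21} = 3601671315933933 · 6^{−20} = 3601671315933933/3656158440062976.
As a reduced fraction: E[X] = 44465077974493/45137758519296 ≈ 0.985097.
Is E[X] < 1? YES.
Since E[X] < 1, there exists a 6-coloring of K_{567} with no monochromatic K_7; hence R_6(7) > 567.

E[X] = 44465077974493/45137758519296 ≈ 0.985097; E[X] < 1, so R_6(7) > 567.


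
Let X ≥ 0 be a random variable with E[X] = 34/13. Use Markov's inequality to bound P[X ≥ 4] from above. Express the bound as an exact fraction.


μ = E[X] = 34/13, a = 4.
Markov: P[X ≥ 4] ≤ μ/a = (34/13)/4 = 17/26.
Numerically: ≈ 0.654.
(Since a = 4 > μ = 2.615, the bound 17/26 is < 1 and informative.)

P[X ≥ 4] ≤ 17/26 ≈ 0.654.


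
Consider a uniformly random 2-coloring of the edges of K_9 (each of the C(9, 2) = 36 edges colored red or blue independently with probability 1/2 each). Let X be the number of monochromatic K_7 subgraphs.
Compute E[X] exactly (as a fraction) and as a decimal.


Let X = Σ_S X_S over the C(9, 7) = 36 subsets S of size 7, where X_S = 1 if the K_7 on S is monochromatic.
For a fixed S, the K_7 on S has C(7, 2) = 21 edges. P[all 21 edges red] = (1/2)^21, and likewise for blue, so P[monochromatic] = 2·(1/2)^21 = 2^{1 − 21} = 1/1048576.
By linearity: E[X] = C(9, 7) · 2^{1 − 21} = 36 · 1/1048576 = 9/262144.
Numerically: E[X] ≈ 0.00003.

E[X] = C(9,7)·2^(1−C(7,2)) = 9/262144 ≈ 0.00003.


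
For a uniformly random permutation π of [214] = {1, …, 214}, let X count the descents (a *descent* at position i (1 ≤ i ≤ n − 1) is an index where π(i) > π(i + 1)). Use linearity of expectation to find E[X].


Write X = Σ X_I over i = 1, …, 213, with X_I the indicator of one descent.
There are 213 indicators.
For each fixed i, the pair (π(i), π(i+1)) is a uniformly random ordered pair of distinct values from {1, …, 214}; by symmetry P[π(i) > π(i+1)] = 1/2.
By linearity: E[X] = 213 · (1/2) = (214 − 1) · (1/2) = 213/2 ≈ 106.50000.

E[X] = 213/2 = 106.50000.


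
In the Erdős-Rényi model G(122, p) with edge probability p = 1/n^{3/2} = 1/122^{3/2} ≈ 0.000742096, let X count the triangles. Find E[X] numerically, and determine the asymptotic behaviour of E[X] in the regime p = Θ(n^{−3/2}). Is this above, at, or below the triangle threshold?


Number of potential triangles: C(122, 3) = 295240.
Each occurs with probability p³ ≈ (0.000742096)³ ≈ 4.08677532e-10.
By linearity: E[X] = C(122, 3)·p³ ≈ 295240 · 4.08677532e-10 ≈ 0.000121.
Since α = 3/2 > 1, p = c/n^{3/2} = o(1/n) is below the triangle threshold p ~ 1/n. Asymptotically E[X] ~ (c³/6)·n^{3(1−α)} = (1³/6)·n^{-1.5} → 0, so by Markov's inequality G has no triangles w.h.p.

E[X] ≈ 0.000121; in regime p = Θ(1/n^{3/2}) E[X] tends to 0 (below the triangle threshold p ~ 1/n).


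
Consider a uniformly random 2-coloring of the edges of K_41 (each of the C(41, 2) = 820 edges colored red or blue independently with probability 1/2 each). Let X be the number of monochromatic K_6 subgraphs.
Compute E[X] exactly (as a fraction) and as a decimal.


Let X = Σ_S X_S over the C(41, 6) = 4496388 subsets S of size 6, where X_S = 1 if the K_6 on S is monochromatic.
For a fixed S, the K_6 on S has C(6, 2) = 15 edges. P[all 15 edges red] = (1/2)^15, and likewise for blue, so P[monochromatic] = 2·(1/2)^15 = 2^{1 − 15} = 1/16384.
By linearity: E[X] = C(41, 6) · 2^{1 − 15} = 4496388 · 1/16384 = 1124097/4096.
Numerically: E[X] ≈ 274.4377.

E[X] = C(41,6)·2^(1−C(6,2)) = 1124097/4096 ≈ 274.4377.


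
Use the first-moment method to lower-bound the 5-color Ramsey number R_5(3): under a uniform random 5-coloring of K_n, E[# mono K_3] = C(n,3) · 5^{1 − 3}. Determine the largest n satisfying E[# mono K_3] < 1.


We need C(n, 3) · 5^{1 − 3} < 1, i.e. C(n, 3) < 5^{3 − 1} = 25.
Check values of n near the boundary:
  n = 3: C(3, 3) = 1; 1 < 25? YES
  n = 4: C(4, 3) = 4; 4 < 25? YES
  n = 5: C(5, 3) = 10; 10 < 25? YES
  n = 6: C(6, 3) = 20; 20 < 25? YES
  n = 7: C(7, 3) = 35; 35 < 25? NO
  n = 8: C(8, 3) = 56; 56 < 25? NO
The largest n with C(n, 3) < 25 is n = 6 (where E[X] = 4/5 ≈ 0.800). Hence R_5(3) > 6, i.e. R_5(3) ≥ 7.

Largest n = 6; hence R_5(3) > 6.


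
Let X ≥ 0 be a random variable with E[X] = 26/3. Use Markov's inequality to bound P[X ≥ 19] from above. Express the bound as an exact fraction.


μ = E[X] = 26/3, a = 19.
Markov: P[X ≥ 19] ≤ μ/a = (26/3)/19 = 26/57.
Numerically: ≈ 0.45614.
(Since a = 19 > μ = 8.66667, the bound 26/57 is < 1 and informative.)

P[X ≥ 19] ≤ 26/57 ≈ 0.45614.


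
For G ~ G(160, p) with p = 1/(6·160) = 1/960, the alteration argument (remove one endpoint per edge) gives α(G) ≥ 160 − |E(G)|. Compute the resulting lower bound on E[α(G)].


E[|E(G)|] = C(160, 2)·p = 12720 · (1/960) = 53/4.
E[α(G)] ≥ n − E[|E(G)|] = 160 − 53/4 = 587/4.
Numerically: ≈ 146.750.
(This is only a lower bound; the true E[α(G)] may be larger.)

E[α(G)] ≥ 587/4 ≈ 146.750.


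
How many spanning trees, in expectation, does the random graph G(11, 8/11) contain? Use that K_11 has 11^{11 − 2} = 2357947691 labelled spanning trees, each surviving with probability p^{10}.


K_11 has 11^{11 − 2} = 2357947691 labelled spanning trees.
For each such spanning tree H, let X_H = 1 if all 10 edges of H are present in G. Then P[X_H = 1] = p^{10} = (8/11)^{10} = 1073741824/25937424601.
Summing the indicators: E[X] = Σ_H E[X_H] = 2357947691 · p^{10} = 2357947691 · 1073741824/25937424601 = 1073741824/11.
Numerically: E[X] ≈ 9.76129e+07.

E[X] = 2357947691 · (8/11)^{10} = 1073741824/11 ≈ 9.76129e+07.


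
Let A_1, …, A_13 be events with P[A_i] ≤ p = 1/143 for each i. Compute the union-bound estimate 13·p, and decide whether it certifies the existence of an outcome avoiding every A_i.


Union bound: P[∪_{i=1}^{13} A_i] ≤ Σ_i P[A_i] ≤ 13·p = 13·(1/143) = 1/11.
Numerically: 1/11 ≈ 0.0909.
Is 1/11 < 1? YES.
Since P[∪ A_i] ≤ 1/11 < 1, the complement has P[∩ A_i^c] ≥ 1 − 1/11 = 10/11 > 0, so some outcome avoids every A_i.

13·p = 1/11 ≈ 0.0909; existence CERTIFIED by the union bound.


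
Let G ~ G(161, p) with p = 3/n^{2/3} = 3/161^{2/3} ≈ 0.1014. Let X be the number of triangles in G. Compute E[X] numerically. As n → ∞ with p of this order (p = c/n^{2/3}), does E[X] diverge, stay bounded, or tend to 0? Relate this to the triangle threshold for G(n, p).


Number of potential triangles: C(161, 3) = 682640.
Each occurs with probability p³ ≈ (0.1014)³ ≈ 1.041626e-03.
By linearity: E[X] = C(161, 3)·p³ ≈ 682640 · 1.041626e-03 ≈ 711.0559.
Since α = 2/3 < 1, p = c/n^{2/3} ≫ 1/n is above the triangle threshold p ~ 1/n. Asymptotically E[X] ~ (c³/6)·n^{3(1−α)} = (3³/6)·n^{1} → ∞; triangles are abundant w.h.p.

E[X] ≈ 711.0559; in regime p = Θ(1/n^{2/3}) E[X] diverges (above the triangle threshold p ~ 1/n).


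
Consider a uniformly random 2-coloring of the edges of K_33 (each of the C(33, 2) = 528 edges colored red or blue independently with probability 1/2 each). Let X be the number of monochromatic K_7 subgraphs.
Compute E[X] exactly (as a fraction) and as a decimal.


Let X = Σ_S X_S over the C(33, 7) = 4272048 subsets S of size 7, where X_S = 1 if the K_7 on S is monochromatic.
For a fixed S, the K_7 on S has C(7, 2) = 21 edges. P[all 21 edges red] = (1/2)^21, and likewise for blue, so P[monochromatic] = 2·(1/2)^21 = 2^{1 − 21} = 1/1048576.
By linearity of expectation: E[X] = C(33, 7) · 2^{1 − 21} = 4272048 · 1/1048576 = 267003/65536.
Numerically: E[X] ≈ 4.074.

E[X] = C(33,7)·2^(1−C(7,2)) = 267003/65536 ≈ 4.074.


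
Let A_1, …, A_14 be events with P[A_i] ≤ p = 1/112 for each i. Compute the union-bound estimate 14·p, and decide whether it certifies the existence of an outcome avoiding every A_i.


Union bound: P[∪_{i=1}^{14} A_i] ≤ Σ_i P[A_i] ≤ 14·p = 14·(1/112) = 1/8.
Numerically: 1/8 ≈ 0.1250.
Is 1/8 < 1? YES.
Since P[∪ A_i] ≤ 1/8 < 1, the complement has P[∩ A_i^c] ≥ 1 − 1/8 = 7/8 > 0, so some outcome avoids every A_i.

14·p = 1/8 ≈ 0.1250; existence CERTIFIED by the union bound.
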